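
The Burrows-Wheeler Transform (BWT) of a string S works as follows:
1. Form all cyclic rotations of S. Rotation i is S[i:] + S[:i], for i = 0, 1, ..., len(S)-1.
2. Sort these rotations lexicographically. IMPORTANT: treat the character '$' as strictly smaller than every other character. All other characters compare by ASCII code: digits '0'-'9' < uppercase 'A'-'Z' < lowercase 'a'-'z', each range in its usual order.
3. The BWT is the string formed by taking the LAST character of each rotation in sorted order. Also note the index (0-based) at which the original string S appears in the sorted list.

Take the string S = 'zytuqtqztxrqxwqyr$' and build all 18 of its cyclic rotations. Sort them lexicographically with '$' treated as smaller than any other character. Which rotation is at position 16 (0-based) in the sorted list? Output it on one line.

All 18 rotations (rotation i = S[i:]+S[:i]):
  rot[0] = zytuqtqztxrqxwqyr$
  rot[1] = ytuqtqztxrqxwqyr$z
  rot[2] = tuqtqztxrqxwqyr$zy
  rot[3] = uqtqztxrqxwqyr$zyt
  rot[4] = qtqztxrqxwqyr$zytu
  rot[5] = tqztxrqxwqyr$zytuq
  rot[6] = qztxrqxwqyr$zytuqt
  rot[7] = ztxrqxwqyr$zytuqtq
  rot[8] = txrqxwqyr$zytuqtqz
  rot[9] = xrqxwqyr$zytuqtqzt
  rot[10] = rqxwqyr$zytuqtqztx
  rot[11] = qxwqyr$zytuqtqztxr
  rot[12] = xwqyr$zytuqtqztxrq
  rot[13] = wqyr$zytuqtqztxrqx
  rot[14] = qyr$zytuqtqztxrqxw
  rot[15] = yr$zytuqtqztxrqxwq
  rot[16] = r$zytuqtqztxrqxwqy
  rot[17] = $zytuqtqztxrqxwqyr
Sorted (with $ < everything):
  sorted[0] = $zytuqtqztxrqxwqyr
  sorted[1] = qtqztxrqxwqyr$zytu
  sorted[2] = qxwqyr$zytuqtqztxr
  sorted[3] = qyr$zytuqtqztxrqxw
  sorted[4] = qztxrqxwqyr$zytuqt
  sorted[5] = r$zytuqtqztxrqxwqy
  sorted[6] = rqxwqyr$zytuqtqztx
  sorted[7] = tqztxrqxwqyr$zytuq
  sorted[8] = tuqtqztxrqxwqyr$zy
  sorted[9] = txrqxwqyr$zytuqtqz
  sorted[10] = uqtqztxrqxwqyr$zyt
  sorted[11] = wqyr$zytuqtqztxrqx
  sorted[12] = xrqxwqyr$zytuqtqzt
  sorted[13] = xwqyr$zytuqtqztxrq
  sorted[14] = yr$zytuqtqztxrqxwq
  sorted[15] = ytuqtqztxrqxwqyr$z
  sorted[16] = ztxrqxwqyr$zytuqtq
  sorted[17] = zytuqtqztxrqxwqyr$
sorted[16] = ztxrqxwqyr$zytuqtq

Answer: ztxrqxwqyr$zytuqtq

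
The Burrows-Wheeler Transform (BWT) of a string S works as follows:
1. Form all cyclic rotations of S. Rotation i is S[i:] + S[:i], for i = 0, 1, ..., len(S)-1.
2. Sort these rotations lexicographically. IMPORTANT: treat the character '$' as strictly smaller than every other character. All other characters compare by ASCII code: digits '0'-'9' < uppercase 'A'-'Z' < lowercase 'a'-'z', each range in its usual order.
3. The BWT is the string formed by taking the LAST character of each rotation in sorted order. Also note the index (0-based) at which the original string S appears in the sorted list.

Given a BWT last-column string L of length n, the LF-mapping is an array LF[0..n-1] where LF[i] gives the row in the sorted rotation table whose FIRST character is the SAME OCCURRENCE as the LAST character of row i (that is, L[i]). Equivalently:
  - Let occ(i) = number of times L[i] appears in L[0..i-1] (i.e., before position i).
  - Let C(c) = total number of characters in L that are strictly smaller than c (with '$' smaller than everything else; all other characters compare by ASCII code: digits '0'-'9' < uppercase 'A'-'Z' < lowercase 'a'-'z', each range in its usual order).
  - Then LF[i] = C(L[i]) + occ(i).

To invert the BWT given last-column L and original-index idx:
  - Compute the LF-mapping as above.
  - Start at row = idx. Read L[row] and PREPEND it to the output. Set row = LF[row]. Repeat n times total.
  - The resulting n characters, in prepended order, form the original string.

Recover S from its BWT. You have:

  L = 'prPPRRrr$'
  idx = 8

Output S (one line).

LF mapping: 5 6 1 2 3 4 7 8 0
Walk LF starting at row 8, prepending L[row]:
  step 1: row=8, L[8]='$', prepend. Next row=LF[8]=0
  step 2: row=0, L[0]='p', prepend. Next row=LF[0]=5
  step 3: row=5, L[5]='R', prepend. Next row=LF[5]=4
  step 4: row=4, L[4]='R', prepend. Next row=LF[4]=3
  step 5: row=3, L[3]='P', prepend. Next row=LF[3]=2
  step 6: row=2, L[2]='P', prepend. Next row=LF[2]=1
  step 7: row=1, L[1]='r', prepend. Next row=LF[1]=6
  step 8: row=6, L[6]='r', prepend. Next row=LF[6]=7
  step 9: row=7, L[7]='r', prepend. Next row=LF[7]=8
Reversed output: rrrPPRRp$

Answer: rrrPPRRp$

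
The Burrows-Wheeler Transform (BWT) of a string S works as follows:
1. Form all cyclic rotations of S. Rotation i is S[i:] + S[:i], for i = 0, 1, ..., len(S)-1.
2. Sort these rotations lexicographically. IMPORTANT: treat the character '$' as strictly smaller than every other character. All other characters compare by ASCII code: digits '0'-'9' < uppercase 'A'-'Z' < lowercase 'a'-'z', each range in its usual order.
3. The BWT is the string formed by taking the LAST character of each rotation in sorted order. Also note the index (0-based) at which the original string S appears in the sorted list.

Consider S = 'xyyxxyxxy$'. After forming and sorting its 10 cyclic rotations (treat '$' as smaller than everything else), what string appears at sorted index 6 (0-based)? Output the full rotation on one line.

Answer: y$xyyxxyxx

Derivation:
All 10 rotations (rotation i = S[i:]+S[:i]):
  rot[0] = xyyxxyxxy$
  rot[1] = yyxxyxxy$x
  rot[2] = yxxyxxy$xy
  rot[3] = xxyxxy$xyy
  rot[4] = xyxxy$xyyx
  rot[5] = yxxy$xyyxx
  rot[6] = xxy$xyyxxy
  rot[7] = xy$xyyxxyx
  rot[8] = y$xyyxxyxx
  rot[9] = $xyyxxyxxy
Sorted (with $ < everything):
  sorted[0] = $xyyxxyxxy
  sorted[1] = xxy$xyyxxy
  sorted[2] = xxyxxy$xyy
  sorted[3] = xy$xyyxxyx
  sorted[4] = xyxxy$xyyx
  sorted[5] = xyyxxyxxy$
  sorted[6] = y$xyyxxyxx
  sorted[7] = yxxy$xyyxx
  sorted[8] = yxxyxxy$xy
  sorted[9] = yyxxyxxy$x
sorted[6] = y$xyyxxyxx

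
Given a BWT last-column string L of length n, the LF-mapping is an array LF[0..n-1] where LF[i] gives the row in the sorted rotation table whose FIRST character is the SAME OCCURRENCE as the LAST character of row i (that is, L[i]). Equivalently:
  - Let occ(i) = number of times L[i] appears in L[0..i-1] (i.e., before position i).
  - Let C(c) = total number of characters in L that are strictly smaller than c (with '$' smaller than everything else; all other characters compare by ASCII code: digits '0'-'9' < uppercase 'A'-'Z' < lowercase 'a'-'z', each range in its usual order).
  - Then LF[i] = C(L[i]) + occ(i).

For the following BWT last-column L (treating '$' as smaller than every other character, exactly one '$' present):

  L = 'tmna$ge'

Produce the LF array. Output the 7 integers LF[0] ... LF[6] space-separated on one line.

Answer: 6 4 5 1 0 3 2

Derivation:
Char counts: '$':1, 'a':1, 'e':1, 'g':1, 'm':1, 'n':1, 't':1
C (first-col start): C('$')=0, C('a')=1, C('e')=2, C('g')=3, C('m')=4, C('n')=5, C('t')=6
L[0]='t': occ=0, LF[0]=C('t')+0=6+0=6
L[1]='m': occ=0, LF[1]=C('m')+0=4+0=4
L[2]='n': occ=0, LF[2]=C('n')+0=5+0=5
L[3]='a': occ=0, LF[3]=C('a')+0=1+0=1
L[4]='$': occ=0, LF[4]=C('$')+0=0+0=0
L[5]='g': occ=0, LF[5]=C('g')+0=3+0=3
L[6]='e': occ=0, LF[6]=C('e')+0=2+0=2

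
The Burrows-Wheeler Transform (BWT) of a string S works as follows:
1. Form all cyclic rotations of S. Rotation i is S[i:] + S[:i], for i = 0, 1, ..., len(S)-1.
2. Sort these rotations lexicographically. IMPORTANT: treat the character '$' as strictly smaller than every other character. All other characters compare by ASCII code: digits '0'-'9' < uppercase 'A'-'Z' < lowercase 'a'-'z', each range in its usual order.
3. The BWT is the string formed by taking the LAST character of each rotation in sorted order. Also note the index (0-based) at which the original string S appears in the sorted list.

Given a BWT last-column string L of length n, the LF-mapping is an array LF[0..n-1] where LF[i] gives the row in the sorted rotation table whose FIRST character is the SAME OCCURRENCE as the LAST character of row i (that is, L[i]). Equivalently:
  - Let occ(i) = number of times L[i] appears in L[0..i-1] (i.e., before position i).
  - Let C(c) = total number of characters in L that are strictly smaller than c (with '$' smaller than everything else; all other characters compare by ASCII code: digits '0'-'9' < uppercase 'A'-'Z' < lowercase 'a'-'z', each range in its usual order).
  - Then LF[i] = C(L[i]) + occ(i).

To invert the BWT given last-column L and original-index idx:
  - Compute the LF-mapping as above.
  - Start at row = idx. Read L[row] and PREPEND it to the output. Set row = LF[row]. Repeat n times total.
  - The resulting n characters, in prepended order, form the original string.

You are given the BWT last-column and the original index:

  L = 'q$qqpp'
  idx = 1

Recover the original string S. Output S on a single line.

Answer: pqpqq$

Derivation:
LF mapping: 3 0 4 5 1 2
Walk LF starting at row 1, prepending L[row]:
  step 1: row=1, L[1]='$', prepend. Next row=LF[1]=0
  step 2: row=0, L[0]='q', prepend. Next row=LF[0]=3
  step 3: row=3, L[3]='q', prepend. Next row=LF[3]=5
  step 4: row=5, L[5]='p', prepend. Next row=LF[5]=2
  step 5: row=2, L[2]='q', prepend. Next row=LF[2]=4
  step 6: row=4, L[4]='p', prepend. Next row=LF[4]=1
Reversed output: pqpqq$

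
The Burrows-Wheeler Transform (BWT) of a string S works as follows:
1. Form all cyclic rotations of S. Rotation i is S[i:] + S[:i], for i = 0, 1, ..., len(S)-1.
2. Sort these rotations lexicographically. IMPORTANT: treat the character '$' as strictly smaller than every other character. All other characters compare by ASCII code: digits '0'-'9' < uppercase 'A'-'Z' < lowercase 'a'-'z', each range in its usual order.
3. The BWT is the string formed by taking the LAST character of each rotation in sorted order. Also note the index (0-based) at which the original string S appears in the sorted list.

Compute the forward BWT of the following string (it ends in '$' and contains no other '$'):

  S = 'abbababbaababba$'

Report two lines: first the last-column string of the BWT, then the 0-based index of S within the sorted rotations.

All 16 rotations (rotation i = S[i:]+S[:i]):
  rot[0] = abbababbaababba$
  rot[1] = bbababbaababba$a
  rot[2] = bababbaababba$ab
  rot[3] = ababbaababba$abb
  rot[4] = babbaababba$abba
  rot[5] = abbaababba$abbab
  rot[6] = bbaababba$abbaba
  rot[7] = baababba$abbabab
  rot[8] = aababba$abbababb
  rot[9] = ababba$abbababba
  rot[10] = babba$abbababbaa
  rot[11] = abba$abbababbaab
  rot[12] = bba$abbababbaaba
  rot[13] = ba$abbababbaabab
  rot[14] = a$abbababbaababb
  rot[15] = $abbababbaababba
Sorted (with $ < everything):
  sorted[0] = $abbababbaababba  (last char: 'a')
  sorted[1] = a$abbababbaababb  (last char: 'b')
  sorted[2] = aababba$abbababb  (last char: 'b')
  sorted[3] = ababba$abbababba  (last char: 'a')
  sorted[4] = ababbaababba$abb  (last char: 'b')
  sorted[5] = abba$abbababbaab  (last char: 'b')
  sorted[6] = abbaababba$abbab  (last char: 'b')
  sorted[7] = abbababbaababba$  (last char: '$')
  sorted[8] = ba$abbababbaabab  (last char: 'b')
  sorted[9] = baababba$abbabab  (last char: 'b')
  sorted[10] = bababbaababba$ab  (last char: 'b')
  sorted[11] = babba$abbababbaa  (last char: 'a')
  sorted[12] = babbaababba$abba  (last char: 'a')
  sorted[13] = bba$abbababbaaba  (last char: 'a')
  sorted[14] = bbaababba$abbaba  (last char: 'a')
  sorted[15] = bbababbaababba$a  (last char: 'a')
Last column: abbabbb$bbbaaaaa
Original string S is at sorted index 7

Answer: abbabbb$bbbaaaaa
7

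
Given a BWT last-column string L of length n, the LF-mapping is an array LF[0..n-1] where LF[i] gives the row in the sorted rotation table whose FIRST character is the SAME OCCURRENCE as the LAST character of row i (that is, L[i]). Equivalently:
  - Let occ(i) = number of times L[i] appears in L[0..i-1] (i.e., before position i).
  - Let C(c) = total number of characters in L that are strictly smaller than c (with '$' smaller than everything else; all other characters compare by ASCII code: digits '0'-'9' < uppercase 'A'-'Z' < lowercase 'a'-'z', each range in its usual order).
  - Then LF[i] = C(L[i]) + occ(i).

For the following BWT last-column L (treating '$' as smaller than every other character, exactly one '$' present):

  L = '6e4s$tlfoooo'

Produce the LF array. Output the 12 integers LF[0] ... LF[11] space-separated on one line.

Answer: 2 3 1 10 0 11 5 4 6 7 8 9

Derivation:
Char counts: '$':1, '4':1, '6':1, 'e':1, 'f':1, 'l':1, 'o':4, 's':1, 't':1
C (first-col start): C('$')=0, C('4')=1, C('6')=2, C('e')=3, C('f')=4, C('l')=5, C('o')=6, C('s')=10, C('t')=11
L[0]='6': occ=0, LF[0]=C('6')+0=2+0=2
L[1]='e': occ=0, LF[1]=C('e')+0=3+0=3
L[2]='4': occ=0, LF[2]=C('4')+0=1+0=1
L[3]='s': occ=0, LF[3]=C('s')+0=10+0=10
L[4]='$': occ=0, LF[4]=C('$')+0=0+0=0
L[5]='t': occ=0, LF[5]=C('t')+0=11+0=11
L[6]='l': occ=0, LF[6]=C('l')+0=5+0=5
L[7]='f': occ=0, LF[7]=C('f')+0=4+0=4
L[8]='o': occ=0, LF[8]=C('o')+0=6+0=6
L[9]='o': occ=1, LF[9]=C('o')+1=6+1=7
L[10]='o': occ=2, LF[10]=C('o')+2=6+2=8
L[11]='o': occ=3, LF[11]=C('o')+3=6+3=9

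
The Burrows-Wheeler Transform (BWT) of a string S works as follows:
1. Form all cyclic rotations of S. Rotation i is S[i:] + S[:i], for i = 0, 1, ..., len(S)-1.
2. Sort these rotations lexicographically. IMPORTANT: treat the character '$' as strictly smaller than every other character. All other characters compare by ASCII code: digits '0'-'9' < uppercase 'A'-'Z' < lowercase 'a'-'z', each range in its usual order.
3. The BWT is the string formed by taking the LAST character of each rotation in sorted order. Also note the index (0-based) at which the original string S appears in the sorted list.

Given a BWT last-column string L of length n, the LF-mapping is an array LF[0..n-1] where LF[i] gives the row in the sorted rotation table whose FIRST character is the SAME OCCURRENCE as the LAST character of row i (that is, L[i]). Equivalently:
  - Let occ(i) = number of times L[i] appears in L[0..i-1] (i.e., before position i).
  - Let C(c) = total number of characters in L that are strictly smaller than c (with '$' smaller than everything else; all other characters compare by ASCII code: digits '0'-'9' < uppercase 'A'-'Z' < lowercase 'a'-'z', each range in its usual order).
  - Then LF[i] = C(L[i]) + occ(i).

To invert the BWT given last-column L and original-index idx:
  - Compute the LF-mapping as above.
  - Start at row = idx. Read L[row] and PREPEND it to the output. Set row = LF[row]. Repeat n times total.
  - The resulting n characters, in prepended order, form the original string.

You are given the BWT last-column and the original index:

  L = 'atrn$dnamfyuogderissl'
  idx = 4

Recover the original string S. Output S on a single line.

LF mapping: 1 18 14 11 0 3 12 2 10 6 20 19 13 7 4 5 15 8 16 17 9
Walk LF starting at row 4, prepending L[row]:
  step 1: row=4, L[4]='$', prepend. Next row=LF[4]=0
  step 2: row=0, L[0]='a', prepend. Next row=LF[0]=1
  step 3: row=1, L[1]='t', prepend. Next row=LF[1]=18
  step 4: row=18, L[18]='s', prepend. Next row=LF[18]=16
  step 5: row=16, L[16]='r', prepend. Next row=LF[16]=15
  step 6: row=15, L[15]='e', prepend. Next row=LF[15]=5
  step 7: row=5, L[5]='d', prepend. Next row=LF[5]=3
  step 8: row=3, L[3]='n', prepend. Next row=LF[3]=11
  step 9: row=11, L[11]='u', prepend. Next row=LF[11]=19
  step 10: row=19, L[19]='s', prepend. Next row=LF[19]=17
  step 11: row=17, L[17]='i', prepend. Next row=LF[17]=8
  step 12: row=8, L[8]='m', prepend. Next row=LF[8]=10
  step 13: row=10, L[10]='y', prepend. Next row=LF[10]=20
  step 14: row=20, L[20]='l', prepend. Next row=LF[20]=9
  step 15: row=9, L[9]='f', prepend. Next row=LF[9]=6
  step 16: row=6, L[6]='n', prepend. Next row=LF[6]=12
  step 17: row=12, L[12]='o', prepend. Next row=LF[12]=13
  step 18: row=13, L[13]='g', prepend. Next row=LF[13]=7
  step 19: row=7, L[7]='a', prepend. Next row=LF[7]=2
  step 20: row=2, L[2]='r', prepend. Next row=LF[2]=14
  step 21: row=14, L[14]='d', prepend. Next row=LF[14]=4
Reversed output: dragonflymisundersta$

Answer: dragonflymisundersta$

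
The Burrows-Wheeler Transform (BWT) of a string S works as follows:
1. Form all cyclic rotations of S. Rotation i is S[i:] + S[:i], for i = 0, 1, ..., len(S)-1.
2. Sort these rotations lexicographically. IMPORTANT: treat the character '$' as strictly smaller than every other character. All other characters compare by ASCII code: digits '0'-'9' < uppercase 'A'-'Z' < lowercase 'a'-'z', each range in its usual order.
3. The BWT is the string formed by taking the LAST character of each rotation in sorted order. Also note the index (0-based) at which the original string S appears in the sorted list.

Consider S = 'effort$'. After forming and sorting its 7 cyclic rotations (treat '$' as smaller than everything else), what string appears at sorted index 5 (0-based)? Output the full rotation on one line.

All 7 rotations (rotation i = S[i:]+S[:i]):
  rot[0] = effort$
  rot[1] = ffort$e
  rot[2] = fort$ef
  rot[3] = ort$eff
  rot[4] = rt$effo
  rot[5] = t$effor
  rot[6] = $effort
Sorted (with $ < everything):
  sorted[0] = $effort
  sorted[1] = effort$
  sorted[2] = ffort$e
  sorted[3] = fort$ef
  sorted[4] = ort$eff
  sorted[5] = rt$effo
  sorted[6] = t$effor
sorted[5] = rt$effo

Answer: rt$effo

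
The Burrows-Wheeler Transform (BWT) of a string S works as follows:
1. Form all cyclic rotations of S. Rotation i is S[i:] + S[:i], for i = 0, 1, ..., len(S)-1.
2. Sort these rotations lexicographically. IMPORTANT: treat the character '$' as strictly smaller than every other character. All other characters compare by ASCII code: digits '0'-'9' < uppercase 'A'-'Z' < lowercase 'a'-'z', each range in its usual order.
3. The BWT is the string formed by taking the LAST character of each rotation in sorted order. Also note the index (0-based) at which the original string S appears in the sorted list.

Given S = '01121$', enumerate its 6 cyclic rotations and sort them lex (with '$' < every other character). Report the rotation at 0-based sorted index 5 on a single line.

Answer: 21$011

Derivation:
All 6 rotations (rotation i = S[i:]+S[:i]):
  rot[0] = 01121$
  rot[1] = 1121$0
  rot[2] = 121$01
  rot[3] = 21$011
  rot[4] = 1$0112
  rot[5] = $01121
Sorted (with $ < everything):
  sorted[0] = $01121
  sorted[1] = 01121$
  sorted[2] = 1$0112
  sorted[3] = 1121$0
  sorted[4] = 121$01
  sorted[5] = 21$011
sorted[5] = 21$011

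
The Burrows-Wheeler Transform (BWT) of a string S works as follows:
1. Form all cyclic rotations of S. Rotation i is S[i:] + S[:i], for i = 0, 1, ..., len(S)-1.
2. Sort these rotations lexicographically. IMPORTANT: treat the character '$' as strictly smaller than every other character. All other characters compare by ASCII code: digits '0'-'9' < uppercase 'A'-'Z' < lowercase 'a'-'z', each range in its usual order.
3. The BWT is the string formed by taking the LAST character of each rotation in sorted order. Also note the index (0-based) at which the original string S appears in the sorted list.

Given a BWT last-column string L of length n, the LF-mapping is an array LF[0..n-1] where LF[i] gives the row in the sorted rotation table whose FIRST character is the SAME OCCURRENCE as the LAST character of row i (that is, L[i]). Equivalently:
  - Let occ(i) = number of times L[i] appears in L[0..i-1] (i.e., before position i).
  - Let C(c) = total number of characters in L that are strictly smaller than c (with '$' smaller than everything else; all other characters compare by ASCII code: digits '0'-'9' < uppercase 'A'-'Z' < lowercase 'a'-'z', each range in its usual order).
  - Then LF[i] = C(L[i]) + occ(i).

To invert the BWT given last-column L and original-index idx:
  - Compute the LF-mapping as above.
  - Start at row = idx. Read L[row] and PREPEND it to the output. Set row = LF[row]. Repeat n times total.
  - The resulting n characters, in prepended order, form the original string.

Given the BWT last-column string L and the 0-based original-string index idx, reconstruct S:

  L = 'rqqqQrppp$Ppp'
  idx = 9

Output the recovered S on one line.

LF mapping: 11 8 9 10 2 12 3 4 5 0 1 6 7
Walk LF starting at row 9, prepending L[row]:
  step 1: row=9, L[9]='$', prepend. Next row=LF[9]=0
  step 2: row=0, L[0]='r', prepend. Next row=LF[0]=11
  step 3: row=11, L[11]='p', prepend. Next row=LF[11]=6
  step 4: row=6, L[6]='p', prepend. Next row=LF[6]=3
  step 5: row=3, L[3]='q', prepend. Next row=LF[3]=10
  step 6: row=10, L[10]='P', prepend. Next row=LF[10]=1
  step 7: row=1, L[1]='q', prepend. Next row=LF[1]=8
  step 8: row=8, L[8]='p', prepend. Next row=LF[8]=5
  step 9: row=5, L[5]='r', prepend. Next row=LF[5]=12
  step 10: row=12, L[12]='p', prepend. Next row=LF[12]=7
  step 11: row=7, L[7]='p', prepend. Next row=LF[7]=4
  step 12: row=4, L[4]='Q', prepend. Next row=LF[4]=2
  step 13: row=2, L[2]='q', prepend. Next row=LF[2]=9
Reversed output: qQpprpqPqppr$

Answer: qQpprpqPqppr$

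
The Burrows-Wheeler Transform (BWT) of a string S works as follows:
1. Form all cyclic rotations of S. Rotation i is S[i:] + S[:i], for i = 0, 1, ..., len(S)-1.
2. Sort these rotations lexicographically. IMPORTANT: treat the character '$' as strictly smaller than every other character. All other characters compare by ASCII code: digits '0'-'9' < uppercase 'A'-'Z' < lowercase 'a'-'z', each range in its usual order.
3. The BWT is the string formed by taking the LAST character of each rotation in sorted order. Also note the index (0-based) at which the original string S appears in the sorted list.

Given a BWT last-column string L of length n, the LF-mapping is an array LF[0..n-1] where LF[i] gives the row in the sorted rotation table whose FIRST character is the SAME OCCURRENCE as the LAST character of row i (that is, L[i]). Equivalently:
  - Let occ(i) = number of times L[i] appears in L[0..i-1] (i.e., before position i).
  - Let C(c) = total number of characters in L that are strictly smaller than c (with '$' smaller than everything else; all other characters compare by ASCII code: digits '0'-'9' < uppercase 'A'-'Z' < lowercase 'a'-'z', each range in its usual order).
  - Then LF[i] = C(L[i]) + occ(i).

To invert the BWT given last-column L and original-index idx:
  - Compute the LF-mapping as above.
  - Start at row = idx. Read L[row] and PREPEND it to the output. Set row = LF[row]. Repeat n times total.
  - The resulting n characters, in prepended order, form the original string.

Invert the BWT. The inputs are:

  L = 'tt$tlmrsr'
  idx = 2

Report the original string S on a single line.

Answer: mstlrtrt$

Derivation:
LF mapping: 6 7 0 8 1 2 3 5 4
Walk LF starting at row 2, prepending L[row]:
  step 1: row=2, L[2]='$', prepend. Next row=LF[2]=0
  step 2: row=0, L[0]='t', prepend. Next row=LF[0]=6
  step 3: row=6, L[6]='r', prepend. Next row=LF[6]=3
  step 4: row=3, L[3]='t', prepend. Next row=LF[3]=8
  step 5: row=8, L[8]='r', prepend. Next row=LF[8]=4
  step 6: row=4, L[4]='l', prepend. Next row=LF[4]=1
  step 7: row=1, L[1]='t', prepend. Next row=LF[1]=7
  step 8: row=7, L[7]='s', prepend. Next row=LF[7]=5
  step 9: row=5, L[5]='m', prepend. Next row=LF[5]=2
Reversed output: mstlrtrt$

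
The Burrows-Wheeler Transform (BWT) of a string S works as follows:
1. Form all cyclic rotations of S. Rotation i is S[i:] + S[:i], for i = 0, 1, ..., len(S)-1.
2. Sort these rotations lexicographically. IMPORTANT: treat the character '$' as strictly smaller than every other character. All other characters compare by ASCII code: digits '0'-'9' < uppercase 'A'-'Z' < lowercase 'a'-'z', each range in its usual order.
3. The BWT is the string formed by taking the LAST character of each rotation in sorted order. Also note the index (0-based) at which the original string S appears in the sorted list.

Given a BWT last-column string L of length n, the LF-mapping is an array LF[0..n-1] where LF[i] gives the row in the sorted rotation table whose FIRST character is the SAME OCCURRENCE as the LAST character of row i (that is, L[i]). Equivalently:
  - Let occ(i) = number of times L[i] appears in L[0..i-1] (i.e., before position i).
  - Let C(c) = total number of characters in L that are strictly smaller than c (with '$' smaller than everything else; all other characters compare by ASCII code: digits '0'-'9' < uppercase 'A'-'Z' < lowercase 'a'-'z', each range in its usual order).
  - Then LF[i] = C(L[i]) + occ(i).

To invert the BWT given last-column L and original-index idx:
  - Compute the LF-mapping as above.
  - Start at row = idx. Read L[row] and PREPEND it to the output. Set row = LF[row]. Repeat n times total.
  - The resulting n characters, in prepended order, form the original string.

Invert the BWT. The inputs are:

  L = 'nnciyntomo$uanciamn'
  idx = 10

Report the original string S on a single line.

LF mapping: 9 10 3 5 18 11 16 14 7 15 0 17 1 12 4 6 2 8 13
Walk LF starting at row 10, prepending L[row]:
  step 1: row=10, L[10]='$', prepend. Next row=LF[10]=0
  step 2: row=0, L[0]='n', prepend. Next row=LF[0]=9
  step 3: row=9, L[9]='o', prepend. Next row=LF[9]=15
  step 4: row=15, L[15]='i', prepend. Next row=LF[15]=6
  step 5: row=6, L[6]='t', prepend. Next row=LF[6]=16
  step 6: row=16, L[16]='a', prepend. Next row=LF[16]=2
  step 7: row=2, L[2]='c', prepend. Next row=LF[2]=3
  step 8: row=3, L[3]='i', prepend. Next row=LF[3]=5
  step 9: row=5, L[5]='n', prepend. Next row=LF[5]=11
  step 10: row=11, L[11]='u', prepend. Next row=LF[11]=17
  step 11: row=17, L[17]='m', prepend. Next row=LF[17]=8
  step 12: row=8, L[8]='m', prepend. Next row=LF[8]=7
  step 13: row=7, L[7]='o', prepend. Next row=LF[7]=14
  step 14: row=14, L[14]='c', prepend. Next row=LF[14]=4
  step 15: row=4, L[4]='y', prepend. Next row=LF[4]=18
  step 16: row=18, L[18]='n', prepend. Next row=LF[18]=13
  step 17: row=13, L[13]='n', prepend. Next row=LF[13]=12
  step 18: row=12, L[12]='a', prepend. Next row=LF[12]=1
  step 19: row=1, L[1]='n', prepend. Next row=LF[1]=10
Reversed output: nannycommunication$

Answer: nannycommunication$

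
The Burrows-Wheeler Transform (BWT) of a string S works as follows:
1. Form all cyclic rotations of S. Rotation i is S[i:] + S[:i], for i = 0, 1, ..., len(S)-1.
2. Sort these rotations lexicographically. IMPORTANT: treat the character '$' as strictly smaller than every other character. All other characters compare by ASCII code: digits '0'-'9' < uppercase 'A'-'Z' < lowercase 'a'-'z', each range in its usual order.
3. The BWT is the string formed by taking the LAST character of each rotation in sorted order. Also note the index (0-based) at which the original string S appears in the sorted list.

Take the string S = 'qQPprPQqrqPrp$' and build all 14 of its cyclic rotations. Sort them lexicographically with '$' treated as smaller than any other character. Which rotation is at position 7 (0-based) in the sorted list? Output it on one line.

Answer: prPQqrqPrp$qQP

Derivation:
All 14 rotations (rotation i = S[i:]+S[:i]):
  rot[0] = qQPprPQqrqPrp$
  rot[1] = QPprPQqrqPrp$q
  rot[2] = PprPQqrqPrp$qQ
  rot[3] = prPQqrqPrp$qQP
  rot[4] = rPQqrqPrp$qQPp
  rot[5] = PQqrqPrp$qQPpr
  rot[6] = QqrqPrp$qQPprP
  rot[7] = qrqPrp$qQPprPQ
  rot[8] = rqPrp$qQPprPQq
  rot[9] = qPrp$qQPprPQqr
  rot[10] = Prp$qQPprPQqrq
  rot[11] = rp$qQPprPQqrqP
  rot[12] = p$qQPprPQqrqPr
  rot[13] = $qQPprPQqrqPrp
Sorted (with $ < everything):
  sorted[0] = $qQPprPQqrqPrp
  sorted[1] = PQqrqPrp$qQPpr
  sorted[2] = PprPQqrqPrp$qQ
  sorted[3] = Prp$qQPprPQqrq
  sorted[4] = QPprPQqrqPrp$q
  sorted[5] = QqrqPrp$qQPprP
  sorted[6] = p$qQPprPQqrqPr
  sorted[7] = prPQqrqPrp$qQP
  sorted[8] = qPrp$qQPprPQqr
  sorted[9] = qQPprPQqrqPrp$
  sorted[10] = qrqPrp$qQPprPQ
  sorted[11] = rPQqrqPrp$qQPp
  sorted[12] = rp$qQPprPQqrqP
  sorted[13] = rqPrp$qQPprPQq
sorted[7] = prPQqrqPrp$qQP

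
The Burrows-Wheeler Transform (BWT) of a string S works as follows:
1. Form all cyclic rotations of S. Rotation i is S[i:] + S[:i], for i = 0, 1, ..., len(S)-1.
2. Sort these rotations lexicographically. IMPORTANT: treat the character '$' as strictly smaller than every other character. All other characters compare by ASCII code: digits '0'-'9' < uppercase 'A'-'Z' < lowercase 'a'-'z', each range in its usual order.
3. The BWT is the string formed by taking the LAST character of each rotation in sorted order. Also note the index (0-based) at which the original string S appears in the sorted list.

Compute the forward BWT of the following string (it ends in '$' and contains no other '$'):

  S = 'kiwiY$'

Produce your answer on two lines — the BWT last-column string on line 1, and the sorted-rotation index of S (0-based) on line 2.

Answer: Yiwk$i
4

Derivation:
All 6 rotations (rotation i = S[i:]+S[:i]):
  rot[0] = kiwiY$
  rot[1] = iwiY$k
  rot[2] = wiY$ki
  rot[3] = iY$kiw
  rot[4] = Y$kiwi
  rot[5] = $kiwiY
Sorted (with $ < everything):
  sorted[0] = $kiwiY  (last char: 'Y')
  sorted[1] = Y$kiwi  (last char: 'i')
  sorted[2] = iY$kiw  (last char: 'w')
  sorted[3] = iwiY$k  (last char: 'k')
  sorted[4] = kiwiY$  (last char: '$')
  sorted[5] = wiY$ki  (last char: 'i')
Last column: Yiwk$i
Original string S is at sorted index 4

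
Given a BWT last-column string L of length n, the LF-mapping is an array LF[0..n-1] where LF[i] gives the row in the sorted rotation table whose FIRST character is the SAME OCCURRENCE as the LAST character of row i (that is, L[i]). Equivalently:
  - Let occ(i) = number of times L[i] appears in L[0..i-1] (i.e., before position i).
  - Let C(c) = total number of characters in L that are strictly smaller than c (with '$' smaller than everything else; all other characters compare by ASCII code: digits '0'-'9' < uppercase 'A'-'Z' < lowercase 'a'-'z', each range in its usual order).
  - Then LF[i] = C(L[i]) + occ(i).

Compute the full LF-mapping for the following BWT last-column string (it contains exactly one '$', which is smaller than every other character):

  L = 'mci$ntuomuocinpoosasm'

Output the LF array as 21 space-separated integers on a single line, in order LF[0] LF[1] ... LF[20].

Char counts: '$':1, 'a':1, 'c':2, 'i':2, 'm':3, 'n':2, 'o':4, 'p':1, 's':2, 't':1, 'u':2
C (first-col start): C('$')=0, C('a')=1, C('c')=2, C('i')=4, C('m')=6, C('n')=9, C('o')=11, C('p')=15, C('s')=16, C('t')=18, C('u')=19
L[0]='m': occ=0, LF[0]=C('m')+0=6+0=6
L[1]='c': occ=0, LF[1]=C('c')+0=2+0=2
L[2]='i': occ=0, LF[2]=C('i')+0=4+0=4
L[3]='$': occ=0, LF[3]=C('$')+0=0+0=0
L[4]='n': occ=0, LF[4]=C('n')+0=9+0=9
L[5]='t': occ=0, LF[5]=C('t')+0=18+0=18
L[6]='u': occ=0, LF[6]=C('u')+0=19+0=19
L[7]='o': occ=0, LF[7]=C('o')+0=11+0=11
L[8]='m': occ=1, LF[8]=C('m')+1=6+1=7
L[9]='u': occ=1, LF[9]=C('u')+1=19+1=20
L[10]='o': occ=1, LF[10]=C('o')+1=11+1=12
L[11]='c': occ=1, LF[11]=C('c')+1=2+1=3
L[12]='i': occ=1, LF[12]=C('i')+1=4+1=5
L[13]='n': occ=1, LF[13]=C('n')+1=9+1=10
L[14]='p': occ=0, LF[14]=C('p')+0=15+0=15
L[15]='o': occ=2, LF[15]=C('o')+2=11+2=13
L[16]='o': occ=3, LF[16]=C('o')+3=11+3=14
L[17]='s': occ=0, LF[17]=C('s')+0=16+0=16
L[18]='a': occ=0, LF[18]=C('a')+0=1+0=1
L[19]='s': occ=1, LF[19]=C('s')+1=16+1=17
L[20]='m': occ=2, LF[20]=C('m')+2=6+2=8

Answer: 6 2 4 0 9 18 19 11 7 20 12 3 5 10 15 13 14 16 1 17 8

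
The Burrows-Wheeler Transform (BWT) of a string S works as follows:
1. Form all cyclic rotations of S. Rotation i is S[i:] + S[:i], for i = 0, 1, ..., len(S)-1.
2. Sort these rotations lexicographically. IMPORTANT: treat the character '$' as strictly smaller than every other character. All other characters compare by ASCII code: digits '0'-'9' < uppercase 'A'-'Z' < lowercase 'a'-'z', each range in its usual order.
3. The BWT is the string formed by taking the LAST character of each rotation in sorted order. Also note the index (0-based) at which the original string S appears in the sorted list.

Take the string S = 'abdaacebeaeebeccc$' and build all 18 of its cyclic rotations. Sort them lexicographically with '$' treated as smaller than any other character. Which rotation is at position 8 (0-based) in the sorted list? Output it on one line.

All 18 rotations (rotation i = S[i:]+S[:i]):
  rot[0] = abdaacebeaeebeccc$
  rot[1] = bdaacebeaeebeccc$a
  rot[2] = daacebeaeebeccc$ab
  rot[3] = aacebeaeebeccc$abd
  rot[4] = acebeaeebeccc$abda
  rot[5] = cebeaeebeccc$abdaa
  rot[6] = ebeaeebeccc$abdaac
  rot[7] = beaeebeccc$abdaace
  rot[8] = eaeebeccc$abdaaceb
  rot[9] = aeebeccc$abdaacebe
  rot[10] = eebeccc$abdaacebea
  rot[11] = ebeccc$abdaacebeae
  rot[12] = beccc$abdaacebeaee
  rot[13] = eccc$abdaacebeaeeb
  rot[14] = ccc$abdaacebeaeebe
  rot[15] = cc$abdaacebeaeebec
  rot[16] = c$abdaacebeaeebecc
  rot[17] = $abdaacebeaeebeccc
Sorted (with $ < everything):
  sorted[0] = $abdaacebeaeebeccc
  sorted[1] = aacebeaeebeccc$abd
  sorted[2] = abdaacebeaeebeccc$
  sorted[3] = acebeaeebeccc$abda
  sorted[4] = aeebeccc$abdaacebe
  sorted[5] = bdaacebeaeebeccc$a
  sorted[6] = beaeebeccc$abdaace
  sorted[7] = beccc$abdaacebeaee
  sorted[8] = c$abdaacebeaeebecc
  sorted[9] = cc$abdaacebeaeebec
  sorted[10] = ccc$abdaacebeaeebe
  sorted[11] = cebeaeebeccc$abdaa
  sorted[12] = daacebeaeebeccc$ab
  sorted[13] = eaeebeccc$abdaaceb
  sorted[14] = ebeaeebeccc$abdaac
  sorted[15] = ebeccc$abdaacebeae
  sorted[16] = eccc$abdaacebeaeeb
  sorted[17] = eebeccc$abdaacebea
sorted[8] = c$abdaacebeaeebecc

Answer: c$abdaacebeaeebecc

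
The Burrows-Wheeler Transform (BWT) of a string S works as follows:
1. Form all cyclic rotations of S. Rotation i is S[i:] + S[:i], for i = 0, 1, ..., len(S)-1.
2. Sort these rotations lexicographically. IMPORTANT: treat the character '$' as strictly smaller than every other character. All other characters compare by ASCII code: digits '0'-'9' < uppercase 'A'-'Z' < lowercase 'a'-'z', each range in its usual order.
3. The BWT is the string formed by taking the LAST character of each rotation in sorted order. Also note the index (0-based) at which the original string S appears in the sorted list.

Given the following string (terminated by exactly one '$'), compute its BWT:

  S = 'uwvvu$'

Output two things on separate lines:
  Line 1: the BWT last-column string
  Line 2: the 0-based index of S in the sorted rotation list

Answer: uv$vwu
2

Derivation:
All 6 rotations (rotation i = S[i:]+S[:i]):
  rot[0] = uwvvu$
  rot[1] = wvvu$u
  rot[2] = vvu$uw
  rot[3] = vu$uwv
  rot[4] = u$uwvv
  rot[5] = $uwvvu
Sorted (with $ < everything):
  sorted[0] = $uwvvu  (last char: 'u')
  sorted[1] = u$uwvv  (last char: 'v')
  sorted[2] = uwvvu$  (last char: '$')
  sorted[3] = vu$uwv  (last char: 'v')
  sorted[4] = vvu$uw  (last char: 'w')
  sorted[5] = wvvu$u  (last char: 'u')
Last column: uv$vwu
Original string S is at sorted index 2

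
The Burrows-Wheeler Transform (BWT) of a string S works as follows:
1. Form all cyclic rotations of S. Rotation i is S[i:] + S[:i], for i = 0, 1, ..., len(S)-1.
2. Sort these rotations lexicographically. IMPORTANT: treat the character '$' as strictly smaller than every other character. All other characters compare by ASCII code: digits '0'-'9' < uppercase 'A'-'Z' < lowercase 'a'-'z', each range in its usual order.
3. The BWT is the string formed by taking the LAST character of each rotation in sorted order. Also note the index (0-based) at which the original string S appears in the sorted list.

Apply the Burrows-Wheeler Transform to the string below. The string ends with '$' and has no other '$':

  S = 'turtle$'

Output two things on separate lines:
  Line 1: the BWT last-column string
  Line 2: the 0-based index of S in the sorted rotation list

Answer: eltur$t
5

Derivation:
All 7 rotations (rotation i = S[i:]+S[:i]):
  rot[0] = turtle$
  rot[1] = urtle$t
  rot[2] = rtle$tu
  rot[3] = tle$tur
  rot[4] = le$turt
  rot[5] = e$turtl
  rot[6] = $turtle
Sorted (with $ < everything):
  sorted[0] = $turtle  (last char: 'e')
  sorted[1] = e$turtl  (last char: 'l')
  sorted[2] = le$turt  (last char: 't')
  sorted[3] = rtle$tu  (last char: 'u')
  sorted[4] = tle$tur  (last char: 'r')
  sorted[5] = turtle$  (last char: '$')
  sorted[6] = urtle$t  (last char: 't')
Last column: eltur$t
Original string S is at sorted index 5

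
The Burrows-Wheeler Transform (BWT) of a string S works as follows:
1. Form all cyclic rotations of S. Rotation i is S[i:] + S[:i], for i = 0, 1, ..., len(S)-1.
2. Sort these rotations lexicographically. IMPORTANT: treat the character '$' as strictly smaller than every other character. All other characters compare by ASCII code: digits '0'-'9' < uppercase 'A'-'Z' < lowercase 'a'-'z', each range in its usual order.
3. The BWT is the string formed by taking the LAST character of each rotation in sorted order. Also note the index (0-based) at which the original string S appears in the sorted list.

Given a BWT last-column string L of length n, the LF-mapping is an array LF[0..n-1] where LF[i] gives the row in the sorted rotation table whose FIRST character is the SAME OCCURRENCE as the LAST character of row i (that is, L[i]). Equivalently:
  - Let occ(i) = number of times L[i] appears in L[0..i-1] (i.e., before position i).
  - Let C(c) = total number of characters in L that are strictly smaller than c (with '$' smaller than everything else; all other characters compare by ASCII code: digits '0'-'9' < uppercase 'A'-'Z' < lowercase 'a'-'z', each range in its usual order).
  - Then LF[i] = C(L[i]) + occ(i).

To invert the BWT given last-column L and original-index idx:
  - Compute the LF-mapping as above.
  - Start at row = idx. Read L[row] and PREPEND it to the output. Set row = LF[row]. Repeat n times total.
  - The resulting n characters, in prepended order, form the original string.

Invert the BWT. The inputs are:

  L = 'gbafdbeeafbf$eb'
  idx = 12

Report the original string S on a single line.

LF mapping: 14 3 1 11 7 4 8 9 2 12 5 13 0 10 6
Walk LF starting at row 12, prepending L[row]:
  step 1: row=12, L[12]='$', prepend. Next row=LF[12]=0
  step 2: row=0, L[0]='g', prepend. Next row=LF[0]=14
  step 3: row=14, L[14]='b', prepend. Next row=LF[14]=6
  step 4: row=6, L[6]='e', prepend. Next row=LF[6]=8
  step 5: row=8, L[8]='a', prepend. Next row=LF[8]=2
  step 6: row=2, L[2]='a', prepend. Next row=LF[2]=1
  step 7: row=1, L[1]='b', prepend. Next row=LF[1]=3
  step 8: row=3, L[3]='f', prepend. Next row=LF[3]=11
  step 9: row=11, L[11]='f', prepend. Next row=LF[11]=13
  step 10: row=13, L[13]='e', prepend. Next row=LF[13]=10
  step 11: row=10, L[10]='b', prepend. Next row=LF[10]=5
  step 12: row=5, L[5]='b', prepend. Next row=LF[5]=4
  step 13: row=4, L[4]='d', prepend. Next row=LF[4]=7
  step 14: row=7, L[7]='e', prepend. Next row=LF[7]=9
  step 15: row=9, L[9]='f', prepend. Next row=LF[9]=12
Reversed output: fedbbeffbaaebg$

Answer: fedbbeffbaaebg$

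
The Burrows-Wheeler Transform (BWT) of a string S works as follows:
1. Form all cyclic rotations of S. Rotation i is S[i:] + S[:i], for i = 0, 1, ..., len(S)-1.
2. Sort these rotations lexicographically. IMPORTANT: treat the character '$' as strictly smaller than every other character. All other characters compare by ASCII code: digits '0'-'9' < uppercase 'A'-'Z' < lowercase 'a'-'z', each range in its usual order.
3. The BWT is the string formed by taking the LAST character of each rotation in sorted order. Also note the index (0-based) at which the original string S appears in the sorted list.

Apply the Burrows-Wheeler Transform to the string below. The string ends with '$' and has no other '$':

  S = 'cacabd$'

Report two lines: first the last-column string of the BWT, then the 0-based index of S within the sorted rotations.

All 7 rotations (rotation i = S[i:]+S[:i]):
  rot[0] = cacabd$
  rot[1] = acabd$c
  rot[2] = cabd$ca
  rot[3] = abd$cac
  rot[4] = bd$caca
  rot[5] = d$cacab
  rot[6] = $cacabd
Sorted (with $ < everything):
  sorted[0] = $cacabd  (last char: 'd')
  sorted[1] = abd$cac  (last char: 'c')
  sorted[2] = acabd$c  (last char: 'c')
  sorted[3] = bd$caca  (last char: 'a')
  sorted[4] = cabd$ca  (last char: 'a')
  sorted[5] = cacabd$  (last char: '$')
  sorted[6] = d$cacab  (last char: 'b')
Last column: dccaa$b
Original string S is at sorted index 5

Answer: dccaa$b
5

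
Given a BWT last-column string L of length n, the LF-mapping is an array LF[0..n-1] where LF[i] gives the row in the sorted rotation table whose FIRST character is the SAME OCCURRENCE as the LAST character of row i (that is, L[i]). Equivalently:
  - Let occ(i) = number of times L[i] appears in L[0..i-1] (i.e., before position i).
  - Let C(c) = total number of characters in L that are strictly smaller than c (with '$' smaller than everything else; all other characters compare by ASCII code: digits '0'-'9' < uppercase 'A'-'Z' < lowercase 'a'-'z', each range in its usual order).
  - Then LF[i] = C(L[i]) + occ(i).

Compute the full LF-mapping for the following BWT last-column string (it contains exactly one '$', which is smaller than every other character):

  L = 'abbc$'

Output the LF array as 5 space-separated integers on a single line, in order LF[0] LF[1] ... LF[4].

Answer: 1 2 3 4 0

Derivation:
Char counts: '$':1, 'a':1, 'b':2, 'c':1
C (first-col start): C('$')=0, C('a')=1, C('b')=2, C('c')=4
L[0]='a': occ=0, LF[0]=C('a')+0=1+0=1
L[1]='b': occ=0, LF[1]=C('b')+0=2+0=2
L[2]='b': occ=1, LF[2]=C('b')+1=2+1=3
L[3]='c': occ=0, LF[3]=C('c')+0=4+0=4
L[4]='$': occ=0, LF[4]=C('$')+0=0+0=0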